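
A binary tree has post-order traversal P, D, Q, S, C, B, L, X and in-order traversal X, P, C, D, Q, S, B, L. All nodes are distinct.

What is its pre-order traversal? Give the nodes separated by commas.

The last element of post-order is the root; it splits in-order into left and right subtrees.
Root X: left subtree has 0 nodes { }, right has 7 {P, C, D, Q, S, B, L}.
  Root L: left subtree has 6 nodes {P, C, D, Q, S, B}, right has 0 { }.
    Root B: left subtree has 5 nodes {P, C, D, Q, S}, right has 0 { }.
      Root C: left subtree has 1 node {P}, right has 3 {D, Q, S}.
        Root S: left subtree has 2 nodes {D, Q}, right has 0 { }.
          Root Q: left subtree has 1 node {D}, right has 0 { }.

X, L, B, C, P, S, Q, D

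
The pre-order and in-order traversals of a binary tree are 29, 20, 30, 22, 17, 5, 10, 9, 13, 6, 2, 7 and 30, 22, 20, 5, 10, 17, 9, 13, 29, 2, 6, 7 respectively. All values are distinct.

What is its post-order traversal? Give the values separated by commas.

22, 30, 10, 5, 13, 9, 17, 20, 2, 7, 6, 29

The first element of pre-order is the root; it splits in-order into left and right subtrees.
Root 29: left subtree has 8 nodes {30, 22, 20, 5, 10, 17, 9, 13}, right has 3 {2, 6, 7}.
  Root 20: left subtree has 2 nodes {30, 22}, right has 5 {5, 10, 17, 9, 13}.
    Root 30: left subtree has 0 nodes { }, right has 1 {22}.
    Root 17: left subtree has 2 nodes {5, 10}, right has 2 {9, 13}.
      Root 5: left subtree has 0 nodes { }, right has 1 {10}.
      Root 9: left subtree has 0 nodes { }, right has 1 {13}.
  Root 6: left subtree has 1 node {2}, right has 1 {7}.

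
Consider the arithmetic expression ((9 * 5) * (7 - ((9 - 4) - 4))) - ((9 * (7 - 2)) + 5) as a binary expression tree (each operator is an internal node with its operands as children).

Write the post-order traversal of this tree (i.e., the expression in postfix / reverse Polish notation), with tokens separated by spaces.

Post-order on an expression tree gives postfix notation: for each operator, emit left operand, right operand, then the operator.

9 5 * 7 9 4 - 4 - - * 9 7 2 - * 5 + -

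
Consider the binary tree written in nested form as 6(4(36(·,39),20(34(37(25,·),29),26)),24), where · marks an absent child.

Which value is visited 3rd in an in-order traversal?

In-order visits the left subtree, then the node, then the right subtree.
At 6: go left to 4.
  At 4: go left to 36.
    At 36: no left child.
    Visit 36.
    At 36: go right to 39.
      39 is a leaf — visit 39.
  Visit 4.
  At 4: go right to 20.
    At 20: go left to 34.
      At 34: go left to 37.
        At 37: go left to 25.
          25 is a leaf — visit 25.
        Visit 37.
        At 37: no right child.
      Visit 34.
      At 34: go right to 29.
        29 is a leaf — visit 29.
    Visit 20.
    At 20: go right to 26.
      26 is a leaf — visit 26.
Visit 6.
At 6: go right to 24.
  24 is a leaf — visit 24.
Full in-order sequence: 36, 39, 4, 25, 37, 34, 29, 20, 26, 6, 24.

4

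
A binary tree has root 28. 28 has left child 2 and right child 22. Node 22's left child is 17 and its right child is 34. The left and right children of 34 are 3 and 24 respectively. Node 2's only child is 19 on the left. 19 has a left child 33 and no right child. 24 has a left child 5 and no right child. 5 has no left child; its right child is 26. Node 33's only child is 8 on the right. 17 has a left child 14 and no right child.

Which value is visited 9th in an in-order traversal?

3

In-order visits the left subtree, then the node, then the right subtree.
At 28: go left to 2.
  At 2: go left to 19.
    At 19: go left to 33.
      At 33: no left child.
      Visit 33.
      At 33: go right to 8.
        8 is a leaf — visit 8.
    Visit 19.
    At 19: no right child.
  Visit 2.
  At 2: no right child.
Visit 28.
At 28: go right to 22.
  At 22: go left to 17.
    At 17: go left to 14.
      14 is a leaf — visit 14.
    Visit 17.
    At 17: no right child.
  Visit 22.
  At 22: go right to 34.
    At 34: go left to 3.
      3 is a leaf — visit 3.
    Visit 34.
    At 34: go right to 24.
      At 24: go left to 5.
        At 5: no left child.
        Visit 5.
        At 5: go right to 26.
          26 is a leaf — visit 26.
      Visit 24.
      At 24: no right child.
Full in-order sequence: 33, 8, 19, 2, 28, 14, 17, 22, 3, 34, 5, 26, 24.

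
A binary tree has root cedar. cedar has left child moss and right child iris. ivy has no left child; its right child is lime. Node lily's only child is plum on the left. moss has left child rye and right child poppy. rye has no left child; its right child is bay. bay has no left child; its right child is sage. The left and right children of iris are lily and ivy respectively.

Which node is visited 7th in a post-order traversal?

Post-order visits the left subtree, then the right subtree, then the node.
At cedar: go left to moss.
  At moss: go left to rye.
    At rye: no left child.
    At rye: go right to bay.
      At bay: no left child.
      At bay: go right to sage.
        sage is a leaf — visit sage.
      Visit bay.
    Visit rye.
  At moss: go right to poppy.
    poppy is a leaf — visit poppy.
  Visit moss.
At cedar: go right to iris.
  At iris: go left to lily.
    At lily: go left to plum.
      plum is a leaf — visit plum.
    At lily: no right child.
    Visit lily.
  At iris: go right to ivy.
    At ivy: no left child.
    At ivy: go right to lime.
      lime is a leaf — visit lime.
    Visit ivy.
  Visit iris.
Visit cedar.
Full post-order sequence: sage, bay, rye, poppy, moss, plum, lily, lime, ivy, iris, cedar.

lily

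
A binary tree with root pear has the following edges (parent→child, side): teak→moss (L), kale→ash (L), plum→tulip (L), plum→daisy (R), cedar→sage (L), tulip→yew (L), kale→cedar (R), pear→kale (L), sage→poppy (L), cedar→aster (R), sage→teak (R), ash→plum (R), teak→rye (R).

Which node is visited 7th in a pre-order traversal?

daisy

Pre-order visits the node, then its left subtree, then its right subtree.
Visit pear.
At pear: go left to kale.
  Visit kale.
  At kale: go left to ash.
    Visit ash.
    At ash: no left child.
    At ash: go right to plum.
      Visit plum.
      At plum: go left to tulip.
        Visit tulip.
        At tulip: go left to yew.
          yew is a leaf — visit yew.
        At tulip: no right child.
      At plum: go right to daisy.
        daisy is a leaf — visit daisy.
  At kale: go right to cedar.
    Visit cedar.
    At cedar: go left to sage.
      Visit sage.
      At sage: go left to poppy.
        poppy is a leaf — visit poppy.
      At sage: go right to teak.
        Visit teak.
        At teak: go left to moss.
          moss is a leaf — visit moss.
        At teak: go right to rye.
          rye is a leaf — visit rye.
    At cedar: go right to aster.
      aster is a leaf — visit aster.
At pear: no right child.
Full pre-order sequence: pear, kale, ash, plum, tulip, yew, daisy, cedar, sage, poppy, teak, moss, rye, aster.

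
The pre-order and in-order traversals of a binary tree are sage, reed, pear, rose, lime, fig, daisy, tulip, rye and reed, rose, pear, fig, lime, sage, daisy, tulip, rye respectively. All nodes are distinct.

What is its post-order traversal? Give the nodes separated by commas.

The first element of pre-order is the root; it splits in-order into left and right subtrees.
Root sage: left subtree has 5 nodes {reed, rose, pear, fig, lime}, right has 3 {daisy, tulip, rye}.
  Root reed: left subtree has 0 nodes { }, right has 4 {rose, pear, fig, lime}.
    Root pear: left subtree has 1 node {rose}, right has 2 {fig, lime}.
      Root lime: left subtree has 1 node {fig}, right has 0 { }.
  Root daisy: left subtree has 0 nodes { }, right has 2 {tulip, rye}.
    Root tulip: left subtree has 0 nodes { }, right has 1 {rye}.

rose, fig, lime, pear, reed, rye, tulip, daisy, sage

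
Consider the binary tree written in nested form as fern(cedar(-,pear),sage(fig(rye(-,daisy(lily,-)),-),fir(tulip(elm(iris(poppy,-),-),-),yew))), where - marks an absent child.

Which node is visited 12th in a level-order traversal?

lily

Level-order visits nodes level by level from the root, left to right within each level.
Level 0: fern
Level 1: cedar, sage
Level 2: pear, fig, fir
Level 3: rye, tulip, yew
Level 4: daisy, elm
Level 5: lily, iris
Level 6: poppy
Full level-order sequence: fern, cedar, sage, pear, fig, fir, rye, tulip, yew, daisy, elm, lily, iris, poppy.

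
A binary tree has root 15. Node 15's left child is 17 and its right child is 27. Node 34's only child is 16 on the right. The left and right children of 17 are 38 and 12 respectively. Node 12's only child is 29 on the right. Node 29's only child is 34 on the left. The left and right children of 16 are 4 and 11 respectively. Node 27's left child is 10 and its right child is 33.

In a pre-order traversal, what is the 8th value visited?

Pre-order visits the node, then its left subtree, then its right subtree.
Visit 15.
At 15: go left to 17.
  Visit 17.
  At 17: go left to 38.
    38 is a leaf — visit 38.
  At 17: go right to 12.
    Visit 12.
    At 12: no left child.
    At 12: go right to 29.
      Visit 29.
      At 29: go left to 34.
        Visit 34.
        At 34: no left child.
        At 34: go right to 16.
          Visit 16.
          At 16: go left to 4.
            4 is a leaf — visit 4.
          At 16: go right to 11.
            11 is a leaf — visit 11.
      At 29: no right child.
At 15: go right to 27.
  Visit 27.
  At 27: go left to 10.
    10 is a leaf — visit 10.
  At 27: go right to 33.
    33 is a leaf — visit 33.
Full pre-order sequence: 15, 17, 38, 12, 29, 34, 16, 4, 11, 27, 10, 33.

4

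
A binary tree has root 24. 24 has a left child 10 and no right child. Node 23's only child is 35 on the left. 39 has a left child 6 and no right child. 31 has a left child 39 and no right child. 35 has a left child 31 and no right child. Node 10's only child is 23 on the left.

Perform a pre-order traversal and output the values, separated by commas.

Pre-order visits the node, then its left subtree, then its right subtree.
Visit 24.
At 24: go left to 10.
  Visit 10.
  At 10: go left to 23.
    Visit 23.
    At 23: go left to 35.
      Visit 35.
      At 35: go left to 31.
        Visit 31.
        At 31: go left to 39.
          Visit 39.
          At 39: go left to 6.
            6 is a leaf — visit 6.
          At 39: no right child.
        At 31: no right child.
      At 35: no right child.
    At 23: no right child.
  At 10: no right child.
At 24: no right child.

24, 10, 23, 35, 31, 39, 6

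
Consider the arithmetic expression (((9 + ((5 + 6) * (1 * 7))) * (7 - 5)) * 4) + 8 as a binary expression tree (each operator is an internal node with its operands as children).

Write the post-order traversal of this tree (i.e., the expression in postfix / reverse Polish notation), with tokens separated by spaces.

9 5 6 + 1 7 * * + 7 5 - * 4 * 8 +

Post-order on an expression tree gives postfix notation: for each operator, emit left operand, right operand, then the operator.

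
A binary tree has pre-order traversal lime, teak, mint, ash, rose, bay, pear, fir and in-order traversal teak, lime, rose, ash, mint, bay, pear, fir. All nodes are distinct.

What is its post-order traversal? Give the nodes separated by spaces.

The first element of pre-order is the root; it splits in-order into left and right subtrees.
Root lime: left subtree has 1 node {teak}, right has 6 {rose, ash, mint, bay, pear, fir}.
  Root mint: left subtree has 2 nodes {rose, ash}, right has 3 {bay, pear, fir}.
    Root ash: left subtree has 1 node {rose}, right has 0 { }.
    Root bay: left subtree has 0 nodes { }, right has 2 {pear, fir}.
      Root pear: left subtree has 0 nodes { }, right has 1 {fir}.

teak rose ash fir pear bay mint lime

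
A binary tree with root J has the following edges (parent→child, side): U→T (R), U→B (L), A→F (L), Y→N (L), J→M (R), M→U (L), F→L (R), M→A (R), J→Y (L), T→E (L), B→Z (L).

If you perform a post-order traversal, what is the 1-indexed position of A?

10

Post-order visits the left subtree, then the right subtree, then the node.
At J: go left to Y.
  At Y: go left to N.
    N is a leaf — visit N.
  At Y: no right child.
  Visit Y.
At J: go right to M.
  At M: go left to U.
    At U: go left to B.
      At B: go left to Z.
        Z is a leaf — visit Z.
      At B: no right child.
      Visit B.
    At U: go right to T.
      At T: go left to E.
        E is a leaf — visit E.
      At T: no right child.
      Visit T.
    Visit U.
  At M: go right to A.
    At A: go left to F.
      At F: no left child.
      At F: go right to L.
        L is a leaf — visit L.
      Visit F.
    At A: no right child.
    Visit A.
  Visit M.
Visit J.
Full post-order sequence: N, Y, Z, B, E, T, U, L, F, A, M, J.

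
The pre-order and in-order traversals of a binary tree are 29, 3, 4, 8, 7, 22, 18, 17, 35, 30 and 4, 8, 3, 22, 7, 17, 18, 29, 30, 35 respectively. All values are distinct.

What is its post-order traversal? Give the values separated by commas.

The first element of pre-order is the root; it splits in-order into left and right subtrees.
Root 29: left subtree has 7 nodes {4, 8, 3, 22, 7, 17, 18}, right has 2 {30, 35}.
  Root 3: left subtree has 2 nodes {4, 8}, right has 4 {22, 7, 17, 18}.
    Root 4: left subtree has 0 nodes { }, right has 1 {8}.
    Root 7: left subtree has 1 node {22}, right has 2 {17, 18}.
      Root 18: left subtree has 1 node {17}, right has 0 { }.
  Root 35: left subtree has 1 node {30}, right has 0 { }.

8, 4, 22, 17, 18, 7, 3, 30, 35, 29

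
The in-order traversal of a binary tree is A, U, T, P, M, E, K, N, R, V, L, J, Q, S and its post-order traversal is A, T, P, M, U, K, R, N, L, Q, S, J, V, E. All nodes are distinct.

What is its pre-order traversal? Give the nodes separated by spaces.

E U A M P T V N K R J L S Q

The last element of post-order is the root; it splits in-order into left and right subtrees.
Root E: left subtree has 5 nodes {A, U, T, P, M}, right has 8 {K, N, R, V, L, J, Q, S}.
  Root U: left subtree has 1 node {A}, right has 3 {T, P, M}.
    Root M: left subtree has 2 nodes {T, P}, right has 0 { }.
      Root P: left subtree has 1 node {T}, right has 0 { }.
  Root V: left subtree has 3 nodes {K, N, R}, right has 4 {L, J, Q, S}.
    Root N: left subtree has 1 node {K}, right has 1 {R}.
    Root J: left subtree has 1 node {L}, right has 2 {Q, S}.
      Root S: left subtree has 1 node {Q}, right has 0 { }.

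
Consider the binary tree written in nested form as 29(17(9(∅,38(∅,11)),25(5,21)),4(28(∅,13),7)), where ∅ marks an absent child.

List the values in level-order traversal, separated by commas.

29, 17, 4, 9, 25, 28, 7, 38, 5, 21, 13, 11

Level-order visits nodes level by level from the root, left to right within each level.
Level 0: 29
Level 1: 17, 4
Level 2: 9, 25, 28, 7
Level 3: 38, 5, 21, 13
Level 4: 11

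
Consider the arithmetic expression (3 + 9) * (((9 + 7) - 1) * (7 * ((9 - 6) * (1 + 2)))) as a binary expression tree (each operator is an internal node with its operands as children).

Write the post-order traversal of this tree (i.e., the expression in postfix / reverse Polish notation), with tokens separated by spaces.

Post-order on an expression tree gives postfix notation: for each operator, emit left operand, right operand, then the operator.

3 9 + 9 7 + 1 - 7 9 6 - 1 2 + * * * *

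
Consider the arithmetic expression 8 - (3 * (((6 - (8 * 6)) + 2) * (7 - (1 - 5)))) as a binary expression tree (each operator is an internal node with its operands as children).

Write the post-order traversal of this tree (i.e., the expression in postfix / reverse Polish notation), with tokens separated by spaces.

8 3 6 8 6 * - 2 + 7 1 5 - - * * -

Post-order on an expression tree gives postfix notation: for each operator, emit left operand, right operand, then the operator.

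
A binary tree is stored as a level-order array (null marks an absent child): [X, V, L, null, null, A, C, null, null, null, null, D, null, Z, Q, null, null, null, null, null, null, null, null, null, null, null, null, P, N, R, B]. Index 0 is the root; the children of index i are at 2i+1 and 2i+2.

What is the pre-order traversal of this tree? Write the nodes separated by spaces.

Pre-order visits the node, then its left subtree, then its right subtree.
Visit X.
At X: go left to V.
  V is a leaf — visit V.
At X: go right to L.
  Visit L.
  At L: go left to A.
    Visit A.
    At A: go left to D.
      D is a leaf — visit D.
    At A: no right child.
  At L: go right to C.
    Visit C.
    At C: go left to Z.
      Visit Z.
      At Z: go left to P.
        P is a leaf — visit P.
      At Z: go right to N.
        N is a leaf — visit N.
    At C: go right to Q.
      Visit Q.
      At Q: go left to R.
        R is a leaf — visit R.
      At Q: go right to B.
        B is a leaf — visit B.

X V L A D C Z P N Q R B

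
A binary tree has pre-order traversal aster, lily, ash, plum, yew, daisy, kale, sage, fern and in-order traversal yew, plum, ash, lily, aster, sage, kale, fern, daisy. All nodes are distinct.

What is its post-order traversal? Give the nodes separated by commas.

The first element of pre-order is the root; it splits in-order into left and right subtrees.
Root aster: left subtree has 4 nodes {yew, plum, ash, lily}, right has 4 {sage, kale, fern, daisy}.
  Root lily: left subtree has 3 nodes {yew, plum, ash}, right has 0 { }.
    Root ash: left subtree has 2 nodes {yew, plum}, right has 0 { }.
      Root plum: left subtree has 1 node {yew}, right has 0 { }.
  Root daisy: left subtree has 3 nodes {sage, kale, fern}, right has 0 { }.
    Root kale: left subtree has 1 node {sage}, right has 1 {fern}.

yew, plum, ash, lily, sage, fern, kale, daisy, aster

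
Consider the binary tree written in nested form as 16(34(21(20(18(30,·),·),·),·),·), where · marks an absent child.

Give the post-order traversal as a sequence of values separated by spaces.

Post-order visits the left subtree, then the right subtree, then the node.
At 16: go left to 34.
  At 34: go left to 21.
    At 21: go left to 20.
      At 20: go left to 18.
        At 18: go left to 30.
          30 is a leaf — visit 30.
        At 18: no right child.
        Visit 18.
      At 20: no right child.
      Visit 20.
    At 21: no right child.
    Visit 21.
  At 34: no right child.
  Visit 34.
At 16: no right child.
Visit 16.

30 18 20 21 34 16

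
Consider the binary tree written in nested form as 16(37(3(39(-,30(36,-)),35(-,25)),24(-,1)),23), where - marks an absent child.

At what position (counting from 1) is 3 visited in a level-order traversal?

4

Level-order visits nodes level by level from the root, left to right within each level.
Level 0: 16
Level 1: 37, 23
Level 2: 3, 24
Level 3: 39, 35, 1
Level 4: 30, 25
Level 5: 36
Full level-order sequence: 16, 37, 23, 3, 24, 39, 35, 1, 30, 25, 36.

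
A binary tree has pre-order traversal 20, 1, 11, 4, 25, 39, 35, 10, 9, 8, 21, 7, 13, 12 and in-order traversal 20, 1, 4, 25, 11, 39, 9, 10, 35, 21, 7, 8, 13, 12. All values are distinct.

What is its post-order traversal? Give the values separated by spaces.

25 4 9 10 7 21 12 13 8 35 39 11 1 20

The first element of pre-order is the root; it splits in-order into left and right subtrees.
Root 20: left subtree has 0 nodes { }, right has 13 {1, 4, 25, 11, 39, 9, 10, 35, 21, 7, 8, 13, 12}.
  Root 1: left subtree has 0 nodes { }, right has 12 {4, 25, 11, 39, 9, 10, 35, 21, 7, 8, 13, 12}.
    Root 11: left subtree has 2 nodes {4, 25}, right has 9 {39, 9, 10, 35, 21, 7, 8, 13, 12}.
      Root 4: left subtree has 0 nodes { }, right has 1 {25}.
      Root 39: left subtree has 0 nodes { }, right has 8 {9, 10, 35, 21, 7, 8, 13, 12}.
        Root 35: left subtree has 2 nodes {9, 10}, right has 5 {21, 7, 8, 13, 12}.
          Root 10: left subtree has 1 node {9}, right has 0 { }.
          Root 8: left subtree has 2 nodes {21, 7}, right has 2 {13, 12}.
            Root 21: left subtree has 0 nodes { }, right has 1 {7}.
            Root 13: left subtree has 0 nodes { }, right has 1 {12}.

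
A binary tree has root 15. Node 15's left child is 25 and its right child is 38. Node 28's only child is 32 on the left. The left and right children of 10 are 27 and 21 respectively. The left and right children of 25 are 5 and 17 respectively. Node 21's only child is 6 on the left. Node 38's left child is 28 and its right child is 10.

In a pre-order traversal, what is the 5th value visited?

38

Pre-order visits the node, then its left subtree, then its right subtree.
Visit 15.
At 15: go left to 25.
  Visit 25.
  At 25: go left to 5.
    5 is a leaf — visit 5.
  At 25: go right to 17.
    17 is a leaf — visit 17.
At 15: go right to 38.
  Visit 38.
  At 38: go left to 28.
    Visit 28.
    At 28: go left to 32.
      32 is a leaf — visit 32.
    At 28: no right child.
  At 38: go right to 10.
    Visit 10.
    At 10: go left to 27.
      27 is a leaf — visit 27.
    At 10: go right to 21.
      Visit 21.
      At 21: go left to 6.
        6 is a leaf — visit 6.
      At 21: no right child.
Full pre-order sequence: 15, 25, 5, 17, 38, 28, 32, 10, 27, 21, 6.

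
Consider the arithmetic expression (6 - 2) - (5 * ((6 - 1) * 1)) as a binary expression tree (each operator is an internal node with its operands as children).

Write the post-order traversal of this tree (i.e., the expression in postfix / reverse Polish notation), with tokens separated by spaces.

6 2 - 5 6 1 - 1 * * -

Post-order on an expression tree gives postfix notation: for each operator, emit left operand, right operand, then the operator.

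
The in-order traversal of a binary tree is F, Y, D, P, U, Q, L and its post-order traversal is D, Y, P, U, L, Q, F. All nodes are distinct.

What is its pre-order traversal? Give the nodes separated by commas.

F, Q, U, P, Y, D, L

The last element of post-order is the root; it splits in-order into left and right subtrees.
Root F: left subtree has 0 nodes { }, right has 6 {Y, D, P, U, Q, L}.
  Root Q: left subtree has 4 nodes {Y, D, P, U}, right has 1 {L}.
    Root U: left subtree has 3 nodes {Y, D, P}, right has 0 { }.
      Root P: left subtree has 2 nodes {Y, D}, right has 0 { }.
        Root Y: left subtree has 0 nodes { }, right has 1 {D}.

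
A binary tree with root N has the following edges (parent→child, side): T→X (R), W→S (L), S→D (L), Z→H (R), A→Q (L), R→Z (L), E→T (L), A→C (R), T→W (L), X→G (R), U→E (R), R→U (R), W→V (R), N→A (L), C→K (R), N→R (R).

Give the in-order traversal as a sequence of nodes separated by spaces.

In-order visits the left subtree, then the node, then the right subtree.
At N: go left to A.
  At A: go left to Q.
    Q is a leaf — visit Q.
  Visit A.
  At A: go right to C.
    At C: no left child.
    Visit C.
    At C: go right to K.
      K is a leaf — visit K.
Visit N.
At N: go right to R.
  At R: go left to Z.
    At Z: no left child.
    Visit Z.
    At Z: go right to H.
      H is a leaf — visit H.
  Visit R.
  At R: go right to U.
    At U: no left child.
    Visit U.
    At U: go right to E.
      At E: go left to T.
        At T: go left to W.
          At W: go left to S.
            At S: go left to D.
              D is a leaf — visit D.
            Visit S.
            At S: no right child.
          Visit W.
          At W: go right to V.
            V is a leaf — visit V.
        Visit T.
        At T: go right to X.
          At X: no left child.
          Visit X.
          At X: go right to G.
            G is a leaf — visit G.
      Visit E.
      At E: no right child.

Q A C K N Z H R U D S W V T X G E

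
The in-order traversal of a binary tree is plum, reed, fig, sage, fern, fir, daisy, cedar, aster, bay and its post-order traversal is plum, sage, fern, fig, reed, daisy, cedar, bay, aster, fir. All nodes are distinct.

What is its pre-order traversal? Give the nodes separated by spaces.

The last element of post-order is the root; it splits in-order into left and right subtrees.
Root fir: left subtree has 5 nodes {plum, reed, fig, sage, fern}, right has 4 {daisy, cedar, aster, bay}.
  Root reed: left subtree has 1 node {plum}, right has 3 {fig, sage, fern}.
    Root fig: left subtree has 0 nodes { }, right has 2 {sage, fern}.
      Root fern: left subtree has 1 node {sage}, right has 0 { }.
  Root aster: left subtree has 2 nodes {daisy, cedar}, right has 1 {bay}.
    Root cedar: left subtree has 1 node {daisy}, right has 0 { }.

fir reed plum fig fern sage aster cedar daisy bay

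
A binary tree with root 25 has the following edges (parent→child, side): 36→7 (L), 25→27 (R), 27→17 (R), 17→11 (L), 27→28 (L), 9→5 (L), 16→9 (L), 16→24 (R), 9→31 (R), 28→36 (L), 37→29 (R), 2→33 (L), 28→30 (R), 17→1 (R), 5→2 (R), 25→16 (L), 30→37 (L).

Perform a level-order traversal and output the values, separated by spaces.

Level-order visits nodes level by level from the root, left to right within each level.
Level 0: 25
Level 1: 16, 27
Level 2: 9, 24, 28, 17
Level 3: 5, 31, 36, 30, 11, 1
Level 4: 2, 7, 37
Level 5: 33, 29

25 16 27 9 24 28 17 5 31 36 30 11 1 2 7 37 33 29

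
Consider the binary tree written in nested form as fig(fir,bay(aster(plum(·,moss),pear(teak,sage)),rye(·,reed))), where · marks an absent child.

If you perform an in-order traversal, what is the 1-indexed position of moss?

In-order visits the left subtree, then the node, then the right subtree.
At fig: go left to fir.
  fir is a leaf — visit fir.
Visit fig.
At fig: go right to bay.
  At bay: go left to aster.
    At aster: go left to plum.
      At plum: no left child.
      Visit plum.
      At plum: go right to moss.
        moss is a leaf — visit moss.
    Visit aster.
    At aster: go right to pear.
      At pear: go left to teak.
        teak is a leaf — visit teak.
      Visit pear.
      At pear: go right to sage.
        sage is a leaf — visit sage.
  Visit bay.
  At bay: go right to rye.
    At rye: no left child.
    Visit rye.
    At rye: go right to reed.
      reed is a leaf — visit reed.
Full in-order sequence: fir, fig, plum, moss, aster, teak, pear, sage, bay, rye, reed.

4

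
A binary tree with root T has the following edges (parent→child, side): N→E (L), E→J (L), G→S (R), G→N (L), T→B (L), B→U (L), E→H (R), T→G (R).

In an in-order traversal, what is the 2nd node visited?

B

In-order visits the left subtree, then the node, then the right subtree.
At T: go left to B.
  At B: go left to U.
    U is a leaf — visit U.
  Visit B.
  At B: no right child.
Visit T.
At T: go right to G.
  At G: go left to N.
    At N: go left to E.
      At E: go left to J.
        J is a leaf — visit J.
      Visit E.
      At E: go right to H.
        H is a leaf — visit H.
    Visit N.
    At N: no right child.
  Visit G.
  At G: go right to S.
    S is a leaf — visit S.
Full in-order sequence: U, B, T, J, E, H, N, G, S.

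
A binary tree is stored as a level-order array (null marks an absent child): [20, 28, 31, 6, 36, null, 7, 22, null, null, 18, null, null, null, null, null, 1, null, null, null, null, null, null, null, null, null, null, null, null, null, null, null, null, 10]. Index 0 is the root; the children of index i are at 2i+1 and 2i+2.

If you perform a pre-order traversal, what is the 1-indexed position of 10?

6

Pre-order visits the node, then its left subtree, then its right subtree.
Visit 20.
At 20: go left to 28.
  Visit 28.
  At 28: go left to 6.
    Visit 6.
    At 6: go left to 22.
      Visit 22.
      At 22: no left child.
      At 22: go right to 1.
        Visit 1.
        At 1: go left to 10.
          10 is a leaf — visit 10.
        At 1: no right child.
    At 6: no right child.
  At 28: go right to 36.
    Visit 36.
    At 36: no left child.
    At 36: go right to 18.
      18 is a leaf — visit 18.
At 20: go right to 31.
  Visit 31.
  At 31: no left child.
  At 31: go right to 7.
    7 is a leaf — visit 7.
Full pre-order sequence: 20, 28, 6, 22, 1, 10, 36, 18, 31, 7.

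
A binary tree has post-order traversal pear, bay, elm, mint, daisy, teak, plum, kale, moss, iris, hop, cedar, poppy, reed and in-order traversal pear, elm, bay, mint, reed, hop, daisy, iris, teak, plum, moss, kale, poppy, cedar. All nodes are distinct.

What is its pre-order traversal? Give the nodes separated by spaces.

reed mint elm pear bay poppy hop iris daisy moss plum teak kale cedar

The last element of post-order is the root; it splits in-order into left and right subtrees.
Root reed: left subtree has 4 nodes {pear, elm, bay, mint}, right has 9 {hop, daisy, iris, teak, plum, moss, kale, poppy, cedar}.
  Root mint: left subtree has 3 nodes {pear, elm, bay}, right has 0 { }.
    Root elm: left subtree has 1 node {pear}, right has 1 {bay}.
  Root poppy: left subtree has 7 nodes {hop, daisy, iris, teak, plum, moss, kale}, right has 1 {cedar}.
    Root hop: left subtree has 0 nodes { }, right has 6 {daisy, iris, teak, plum, moss, kale}.
      Root iris: left subtree has 1 node {daisy}, right has 4 {teak, plum, moss, kale}.
        Root moss: left subtree has 2 nodes {teak, plum}, right has 1 {kale}.
          Root plum: left subtree has 1 node {teak}, right has 0 { }.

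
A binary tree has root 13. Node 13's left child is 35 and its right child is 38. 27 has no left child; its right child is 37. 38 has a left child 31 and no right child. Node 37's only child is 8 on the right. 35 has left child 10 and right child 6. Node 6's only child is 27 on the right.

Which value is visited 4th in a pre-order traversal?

Pre-order visits the node, then its left subtree, then its right subtree.
Visit 13.
At 13: go left to 35.
  Visit 35.
  At 35: go left to 10.
    10 is a leaf — visit 10.
  At 35: go right to 6.
    Visit 6.
    At 6: no left child.
    At 6: go right to 27.
      Visit 27.
      At 27: no left child.
      At 27: go right to 37.
        Visit 37.
        At 37: no left child.
        At 37: go right to 8.
          8 is a leaf — visit 8.
At 13: go right to 38.
  Visit 38.
  At 38: go left to 31.
    31 is a leaf — visit 31.
  At 38: no right child.
Full pre-order sequence: 13, 35, 10, 6, 27, 37, 8, 38, 31.

6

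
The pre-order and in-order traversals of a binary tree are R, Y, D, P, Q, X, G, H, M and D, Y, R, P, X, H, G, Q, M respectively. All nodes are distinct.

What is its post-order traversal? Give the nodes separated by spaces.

The first element of pre-order is the root; it splits in-order into left and right subtrees.
Root R: left subtree has 2 nodes {D, Y}, right has 6 {P, X, H, G, Q, M}.
  Root Y: left subtree has 1 node {D}, right has 0 { }.
  Root P: left subtree has 0 nodes { }, right has 5 {X, H, G, Q, M}.
    Root Q: left subtree has 3 nodes {X, H, G}, right has 1 {M}.
      Root X: left subtree has 0 nodes { }, right has 2 {H, G}.
        Root G: left subtree has 1 node {H}, right has 0 { }.

D Y H G X M Q P R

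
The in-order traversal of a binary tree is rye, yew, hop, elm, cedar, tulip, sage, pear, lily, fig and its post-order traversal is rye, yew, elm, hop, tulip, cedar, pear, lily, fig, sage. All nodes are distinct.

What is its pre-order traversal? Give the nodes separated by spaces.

sage cedar hop yew rye elm tulip fig lily pear

The last element of post-order is the root; it splits in-order into left and right subtrees.
Root sage: left subtree has 6 nodes {rye, yew, hop, elm, cedar, tulip}, right has 3 {pear, lily, fig}.
  Root cedar: left subtree has 4 nodes {rye, yew, hop, elm}, right has 1 {tulip}.
    Root hop: left subtree has 2 nodes {rye, yew}, right has 1 {elm}.
      Root yew: left subtree has 1 node {rye}, right has 0 { }.
  Root fig: left subtree has 2 nodes {pear, lily}, right has 0 { }.
    Root lily: left subtree has 1 node {pear}, right has 0 { }.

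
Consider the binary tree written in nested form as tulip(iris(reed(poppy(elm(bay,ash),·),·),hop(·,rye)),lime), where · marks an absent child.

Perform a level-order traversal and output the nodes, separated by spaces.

Level-order visits nodes level by level from the root, left to right within each level.
Level 0: tulip
Level 1: iris, lime
Level 2: reed, hop
Level 3: poppy, rye
Level 4: elm
Level 5: bay, ash

tulip iris lime reed hop poppy rye elm bay ash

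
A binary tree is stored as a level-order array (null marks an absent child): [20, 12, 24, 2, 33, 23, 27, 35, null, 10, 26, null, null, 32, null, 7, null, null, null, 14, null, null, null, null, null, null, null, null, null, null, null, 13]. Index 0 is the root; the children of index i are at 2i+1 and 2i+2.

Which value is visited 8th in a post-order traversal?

Post-order visits the left subtree, then the right subtree, then the node.
At 20: go left to 12.
  At 12: go left to 2.
    At 2: go left to 35.
      At 35: go left to 7.
        At 7: go left to 13.
          13 is a leaf — visit 13.
        At 7: no right child.
        Visit 7.
      At 35: no right child.
      Visit 35.
    At 2: no right child.
    Visit 2.
  At 12: go right to 33.
    At 33: go left to 10.
      At 10: go left to 14.
        14 is a leaf — visit 14.
      At 10: no right child.
      Visit 10.
    At 33: go right to 26.
      26 is a leaf — visit 26.
    Visit 33.
  Visit 12.
At 20: go right to 24.
  At 24: go left to 23.
    23 is a leaf — visit 23.
  At 24: go right to 27.
    At 27: go left to 32.
      32 is a leaf — visit 32.
    At 27: no right child.
    Visit 27.
  Visit 24.
Visit 20.
Full post-order sequence: 13, 7, 35, 2, 14, 10, 26, 33, 12, 23, 32, 27, 24, 20.

33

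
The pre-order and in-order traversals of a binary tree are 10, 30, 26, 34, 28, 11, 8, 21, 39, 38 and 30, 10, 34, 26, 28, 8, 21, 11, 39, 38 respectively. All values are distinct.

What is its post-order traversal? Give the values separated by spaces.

30 34 21 8 38 39 11 28 26 10

The first element of pre-order is the root; it splits in-order into left and right subtrees.
Root 10: left subtree has 1 node {30}, right has 8 {34, 26, 28, 8, 21, 11, 39, 38}.
  Root 26: left subtree has 1 node {34}, right has 6 {28, 8, 21, 11, 39, 38}.
    Root 28: left subtree has 0 nodes { }, right has 5 {8, 21, 11, 39, 38}.
      Root 11: left subtree has 2 nodes {8, 21}, right has 2 {39, 38}.
        Root 8: left subtree has 0 nodes { }, right has 1 {21}.
        Root 39: left subtree has 0 nodes { }, right has 1 {38}.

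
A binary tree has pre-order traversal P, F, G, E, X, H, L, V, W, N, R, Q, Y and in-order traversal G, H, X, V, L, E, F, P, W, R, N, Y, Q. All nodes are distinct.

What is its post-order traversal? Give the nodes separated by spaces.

H V L X E G F R Y Q N W P

The first element of pre-order is the root; it splits in-order into left and right subtrees.
Root P: left subtree has 7 nodes {G, H, X, V, L, E, F}, right has 5 {W, R, N, Y, Q}.
  Root F: left subtree has 6 nodes {G, H, X, V, L, E}, right has 0 { }.
    Root G: left subtree has 0 nodes { }, right has 5 {H, X, V, L, E}.
      Root E: left subtree has 4 nodes {H, X, V, L}, right has 0 { }.
        Root X: left subtree has 1 node {H}, right has 2 {V, L}.
          Root L: left subtree has 1 node {V}, right has 0 { }.
  Root W: left subtree has 0 nodes { }, right has 4 {R, N, Y, Q}.
    Root N: left subtree has 1 node {R}, right has 2 {Y, Q}.
      Root Q: left subtree has 1 node {Y}, right has 0 { }.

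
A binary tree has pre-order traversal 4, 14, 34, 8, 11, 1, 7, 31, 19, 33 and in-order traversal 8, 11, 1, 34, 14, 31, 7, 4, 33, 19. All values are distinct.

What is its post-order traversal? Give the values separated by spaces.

The first element of pre-order is the root; it splits in-order into left and right subtrees.
Root 4: left subtree has 7 nodes {8, 11, 1, 34, 14, 31, 7}, right has 2 {33, 19}.
  Root 14: left subtree has 4 nodes {8, 11, 1, 34}, right has 2 {31, 7}.
    Root 34: left subtree has 3 nodes {8, 11, 1}, right has 0 { }.
      Root 8: left subtree has 0 nodes { }, right has 2 {11, 1}.
        Root 11: left subtree has 0 nodes { }, right has 1 {1}.
    Root 7: left subtree has 1 node {31}, right has 0 { }.
  Root 19: left subtree has 1 node {33}, right has 0 { }.

1 11 8 34 31 7 14 33 19 4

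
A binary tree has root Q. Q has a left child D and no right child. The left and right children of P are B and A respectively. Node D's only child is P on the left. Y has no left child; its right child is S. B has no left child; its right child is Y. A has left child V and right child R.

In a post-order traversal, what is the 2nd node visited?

Y

Post-order visits the left subtree, then the right subtree, then the node.
At Q: go left to D.
  At D: go left to P.
    At P: go left to B.
      At B: no left child.
      At B: go right to Y.
        At Y: no left child.
        At Y: go right to S.
          S is a leaf — visit S.
        Visit Y.
      Visit B.
    At P: go right to A.
      At A: go left to V.
        V is a leaf — visit V.
      At A: go right to R.
        R is a leaf — visit R.
      Visit A.
    Visit P.
  At D: no right child.
  Visit D.
At Q: no right child.
Visit Q.
Full post-order sequence: S, Y, B, V, R, A, P, D, Q.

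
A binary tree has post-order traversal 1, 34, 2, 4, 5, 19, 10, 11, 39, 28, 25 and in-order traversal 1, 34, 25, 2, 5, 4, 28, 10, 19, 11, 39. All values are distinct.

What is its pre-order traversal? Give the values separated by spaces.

25 34 1 28 5 2 4 39 11 10 19

The last element of post-order is the root; it splits in-order into left and right subtrees.
Root 25: left subtree has 2 nodes {1, 34}, right has 8 {2, 5, 4, 28, 10, 19, 11, 39}.
  Root 34: left subtree has 1 node {1}, right has 0 { }.
  Root 28: left subtree has 3 nodes {2, 5, 4}, right has 4 {10, 19, 11, 39}.
    Root 5: left subtree has 1 node {2}, right has 1 {4}.
    Root 39: left subtree has 3 nodes {10, 19, 11}, right has 0 { }.
      Root 11: left subtree has 2 nodes {10, 19}, right has 0 { }.
        Root 10: left subtree has 0 nodes { }, right has 1 {19}.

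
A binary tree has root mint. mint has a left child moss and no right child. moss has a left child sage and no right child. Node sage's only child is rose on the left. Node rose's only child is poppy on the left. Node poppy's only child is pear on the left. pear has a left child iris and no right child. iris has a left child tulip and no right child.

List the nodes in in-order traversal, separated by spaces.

tulip iris pear poppy rose sage moss mint

In-order visits the left subtree, then the node, then the right subtree.
At mint: go left to moss.
  At moss: go left to sage.
    At sage: go left to rose.
      At rose: go left to poppy.
        At poppy: go left to pear.
          At pear: go left to iris.
            At iris: go left to tulip.
              tulip is a leaf — visit tulip.
            Visit iris.
            At iris: no right child.
          Visit pear.
          At pear: no right child.
        Visit poppy.
        At poppy: no right child.
      Visit rose.
      At rose: no right child.
    Visit sage.
    At sage: no right child.
  Visit moss.
  At moss: no right child.
Visit mint.
At mint: no right child.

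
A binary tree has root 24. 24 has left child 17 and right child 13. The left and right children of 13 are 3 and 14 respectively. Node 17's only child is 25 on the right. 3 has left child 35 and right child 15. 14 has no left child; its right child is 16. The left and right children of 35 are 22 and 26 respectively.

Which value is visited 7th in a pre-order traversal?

Pre-order visits the node, then its left subtree, then its right subtree.
Visit 24.
At 24: go left to 17.
  Visit 17.
  At 17: no left child.
  At 17: go right to 25.
    25 is a leaf — visit 25.
At 24: go right to 13.
  Visit 13.
  At 13: go left to 3.
    Visit 3.
    At 3: go left to 35.
      Visit 35.
      At 35: go left to 22.
        22 is a leaf — visit 22.
      At 35: go right to 26.
        26 is a leaf — visit 26.
    At 3: go right to 15.
      15 is a leaf — visit 15.
  At 13: go right to 14.
    Visit 14.
    At 14: no left child.
    At 14: go right to 16.
      16 is a leaf — visit 16.
Full pre-order sequence: 24, 17, 25, 13, 3, 35, 22, 26, 15, 14, 16.

22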